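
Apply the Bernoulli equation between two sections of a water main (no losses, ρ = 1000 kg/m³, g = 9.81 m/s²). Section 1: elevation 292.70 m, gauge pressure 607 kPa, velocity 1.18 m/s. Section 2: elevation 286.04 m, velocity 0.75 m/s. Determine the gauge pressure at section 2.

Pressure head at 1: ψ₁ = P₁/(ρg) = 607×1000 / (1000 × 9.81) = 61.88 m.
Velocity heads: v₁²/2g = 1.18²/19.62 = 0.071 m; v₂²/2g = 0.75²/19.62 = 0.029 m.
Total head H = z₁ + ψ₁ + v₁²/2g = 292.70 + 61.88 + 0.071 = 354.65 m.
ψ₂ = H − z₂ − v₂²/2g = 354.65 − 286.04 − 0.029 = 68.58 m.
P₂ = ρgψ₂ = 1000 × 9.81 × 68.58 ≈ 673 kPa.

P₂ ≈ 673 kPa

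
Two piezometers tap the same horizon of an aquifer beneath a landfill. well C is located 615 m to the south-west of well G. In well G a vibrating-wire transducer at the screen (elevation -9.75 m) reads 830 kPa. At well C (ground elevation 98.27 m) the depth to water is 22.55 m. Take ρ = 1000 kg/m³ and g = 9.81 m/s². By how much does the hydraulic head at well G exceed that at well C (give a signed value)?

Pressure head at well G: ψ = P/(ρg) = 830×1000 / (1000 × 9.81) = 84.61 m.
Total head at well G: h = z + ψ = -9.75 + 84.61 = 74.86 m.
Total head at well C: h = 98.27 − 22.55 = 75.72 m.
Head difference: h(well G) − h(well C) = 74.86 − 75.72 = -0.86 m.

Δh ≈ -0.86 m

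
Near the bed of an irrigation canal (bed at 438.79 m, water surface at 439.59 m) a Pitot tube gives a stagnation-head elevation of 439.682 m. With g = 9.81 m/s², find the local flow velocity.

v ≈ 1.34 m/s

Near the bed, under hydrostatic conditions, the piezometric head (z + ψ) equals the free-surface elevation, 439.59 m.
Velocity head = total − piezometric = 439.682 − 439.59 = 0.092 m.
v = √(2g·h_v) = √(2 × 9.81 × 0.092) = 1.34 m/s.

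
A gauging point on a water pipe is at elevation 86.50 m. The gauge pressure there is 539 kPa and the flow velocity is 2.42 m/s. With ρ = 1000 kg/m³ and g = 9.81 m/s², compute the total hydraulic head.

Pressure head ψ = P/(ρg) = 539×1000 / (1000 × 9.81) = 54.94 m.
Velocity head = v²/(2g) = 2.42² / (2 × 9.81) = 0.298 m.
h = z + ψ + v²/(2g) = 86.50 + 54.94 + 0.298 = 141.74 m.

h ≈ 141.74 m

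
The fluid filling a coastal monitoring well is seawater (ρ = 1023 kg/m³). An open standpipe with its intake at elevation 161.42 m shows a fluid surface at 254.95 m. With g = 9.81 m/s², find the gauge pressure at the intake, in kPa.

Pressure head ψ = h − z = 254.95 − 161.42 = 93.53 m.
P = ρgψ = 1023 × 9.81 × 93.53 = 938632 Pa ≈ 939 kPa.

P ≈ 939 kPa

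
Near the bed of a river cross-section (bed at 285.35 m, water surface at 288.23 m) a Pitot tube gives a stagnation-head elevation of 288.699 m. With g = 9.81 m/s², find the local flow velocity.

Near the bed, under hydrostatic conditions, the piezometric head (z + ψ) equals the free-surface elevation, 288.23 m.
Velocity head = total − piezometric = 288.699 − 288.23 = 0.469 m.
v = √(2g·h_v) = √(2 × 9.81 × 0.469) = 3.03 m/s.

v ≈ 3.03 m/s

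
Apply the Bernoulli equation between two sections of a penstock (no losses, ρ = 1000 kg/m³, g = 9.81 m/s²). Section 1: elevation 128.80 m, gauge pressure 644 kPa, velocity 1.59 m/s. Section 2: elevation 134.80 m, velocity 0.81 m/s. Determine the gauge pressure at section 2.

P₂ ≈ 586 kPa

Pressure head at 1: ψ₁ = P₁/(ρg) = 644×1000 / (1000 × 9.81) = 65.65 m.
Velocity heads: v₁²/2g = 1.59²/19.62 = 0.129 m; v₂²/2g = 0.81²/19.62 = 0.033 m.
Total head H = z₁ + ψ₁ + v₁²/2g = 128.80 + 65.65 + 0.129 = 194.58 m.
ψ₂ = H − z₂ − v₂²/2g = 194.58 − 134.80 − 0.033 = 59.75 m.
P₂ = ρgψ₂ = 1000 × 9.81 × 59.75 ≈ 586 kPa.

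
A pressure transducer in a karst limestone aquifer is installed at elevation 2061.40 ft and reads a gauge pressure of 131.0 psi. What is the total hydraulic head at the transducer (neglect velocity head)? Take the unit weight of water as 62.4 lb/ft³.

h ≈ 2363.71 ft

ψ = 144·P/γ = 144 × 131.0 / 62.4 = 302.31 ft.
h = z + ψ = 2061.40 + 302.31 = 2363.71 ft.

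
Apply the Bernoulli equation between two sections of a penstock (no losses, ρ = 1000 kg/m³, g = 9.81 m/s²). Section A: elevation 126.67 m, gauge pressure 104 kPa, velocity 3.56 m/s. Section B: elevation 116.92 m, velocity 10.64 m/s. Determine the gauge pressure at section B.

Pressure head at A: ψ₁ = P₁/(ρg) = 104×1000 / (1000 × 9.81) = 10.60 m.
Velocity heads: v₁²/2g = 3.56²/19.62 = 0.646 m; v₂²/2g = 10.64²/19.62 = 5.770 m.
Total head H = z₁ + ψ₁ + v₁²/2g = 126.67 + 10.60 + 0.646 = 137.92 m.
ψ₂ = H − z₂ − v₂²/2g = 137.92 − 116.92 − 5.770 = 15.23 m.
P₂ = ρgψ₂ = 1000 × 9.81 × 15.23 ≈ 149 kPa.

P₂ ≈ 149 kPa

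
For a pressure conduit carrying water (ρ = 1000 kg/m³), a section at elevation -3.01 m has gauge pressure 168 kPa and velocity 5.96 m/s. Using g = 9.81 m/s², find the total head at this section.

Pressure head ψ = P/(ρg) = 168×1000 / (1000 × 9.81) = 17.13 m.
Velocity head = v²/(2g) = 5.96² / (2 × 9.81) = 1.810 m.
h = z + ψ + v²/(2g) = -3.01 + 17.13 + 1.810 = 15.93 m.

h ≈ 15.93 m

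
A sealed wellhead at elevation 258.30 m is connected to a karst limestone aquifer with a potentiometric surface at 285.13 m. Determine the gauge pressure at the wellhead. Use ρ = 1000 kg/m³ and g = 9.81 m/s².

Head above the cap: Δh = 285.13 − 258.30 = 26.83 m.
P = ρgΔh = 1000 × 9.81 × 26.83 = 263202 Pa ≈ 263 kPa.

P ≈ 263 kPa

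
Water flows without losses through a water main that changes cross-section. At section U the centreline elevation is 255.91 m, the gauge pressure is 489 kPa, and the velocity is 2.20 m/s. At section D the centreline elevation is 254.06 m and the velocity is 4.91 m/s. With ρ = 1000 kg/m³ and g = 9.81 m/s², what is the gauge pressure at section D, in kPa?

Pressure head at U: ψ₁ = P₁/(ρg) = 489×1000 / (1000 × 9.81) = 49.85 m.
Velocity heads: v₁²/2g = 2.20²/19.62 = 0.247 m; v₂²/2g = 4.91²/19.62 = 1.229 m.
Total head H = z₁ + ψ₁ + v₁²/2g = 255.91 + 49.85 + 0.247 = 306.01 m.
ψ₂ = H − z₂ − v₂²/2g = 306.01 − 254.06 − 1.229 = 50.72 m.
P₂ = ρgψ₂ = 1000 × 9.81 × 50.72 ≈ 498 kPa.

P₂ ≈ 498 kPa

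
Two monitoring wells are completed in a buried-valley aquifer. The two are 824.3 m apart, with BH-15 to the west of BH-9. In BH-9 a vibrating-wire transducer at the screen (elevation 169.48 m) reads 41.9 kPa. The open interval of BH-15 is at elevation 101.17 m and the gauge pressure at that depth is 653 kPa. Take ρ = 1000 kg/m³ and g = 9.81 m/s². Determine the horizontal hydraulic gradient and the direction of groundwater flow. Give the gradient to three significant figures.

i ≈ 0.00730; groundwater flows toward the west

Pressure head at BH-9: ψ = P/(ρg) = 41.9×1000 / (1000 × 9.81) = 4.27 m.
Total head at BH-9: h = z + ψ = 169.48 + 4.27 = 173.75 m.
Pressure head at BH-15: ψ = P/(ρg) = 653×1000 / (1000 × 9.81) = 66.56 m.
Total head at BH-15: h = z + ψ = 101.17 + 66.56 = 167.73 m.
Head difference: h(BH-9) − h(BH-15) = 173.75 − 167.73 = 6.02 m.
Hydraulic gradient: i = |Δh| / L = 6.02 / 824.3 = 0.00730.
Flow is from higher to lower head: from BH-9 toward BH-15, i.e. toward the west.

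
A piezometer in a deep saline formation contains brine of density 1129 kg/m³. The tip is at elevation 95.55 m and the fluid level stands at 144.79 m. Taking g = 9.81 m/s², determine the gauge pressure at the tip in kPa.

Pressure head ψ = h − z = 144.79 − 95.55 = 49.24 m.
P = ρgψ = 1129 × 9.81 × 49.24 = 545357 Pa ≈ 545 kPa.

P ≈ 545 kPa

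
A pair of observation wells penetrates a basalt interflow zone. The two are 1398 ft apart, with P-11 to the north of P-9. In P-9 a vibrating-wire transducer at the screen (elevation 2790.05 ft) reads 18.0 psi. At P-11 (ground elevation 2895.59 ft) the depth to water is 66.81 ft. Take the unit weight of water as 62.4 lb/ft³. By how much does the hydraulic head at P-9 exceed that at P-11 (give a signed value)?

Pressure head at P-9: ψ = 144·P/γ = 144 × 18.0 / 62.4 = 41.54 ft.
Total head at P-9: h = z + ψ = 2790.05 + 41.54 = 2831.59 ft.
Total head at P-11: h = 2895.59 − 66.81 = 2828.78 ft.
Head difference: h(P-9) − h(P-11) = 2831.59 − 2828.78 = 2.81 ft.

Δh ≈ 2.81 ft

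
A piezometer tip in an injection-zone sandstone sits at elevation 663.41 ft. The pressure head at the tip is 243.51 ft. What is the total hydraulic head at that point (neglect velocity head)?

h ≈ 906.92 ft

h = z + ψ = 663.41 + 243.51 = 906.92 ft.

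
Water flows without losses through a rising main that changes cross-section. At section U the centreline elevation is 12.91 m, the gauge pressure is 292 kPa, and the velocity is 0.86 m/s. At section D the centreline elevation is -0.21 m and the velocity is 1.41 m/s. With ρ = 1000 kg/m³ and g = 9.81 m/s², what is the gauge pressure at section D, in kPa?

P₂ ≈ 420 kPa

Pressure head at U: ψ₁ = P₁/(ρg) = 292×1000 / (1000 × 9.81) = 29.77 m.
Velocity heads: v₁²/2g = 0.86²/19.62 = 0.038 m; v₂²/2g = 1.41²/19.62 = 0.101 m.
Total head H = z₁ + ψ₁ + v₁²/2g = 12.91 + 29.77 + 0.038 = 42.72 m.
ψ₂ = H − z₂ − v₂²/2g = 42.72 − (-0.21) − 0.101 = 42.83 m.
P₂ = ρgψ₂ = 1000 × 9.81 × 42.83 ≈ 420 kPa.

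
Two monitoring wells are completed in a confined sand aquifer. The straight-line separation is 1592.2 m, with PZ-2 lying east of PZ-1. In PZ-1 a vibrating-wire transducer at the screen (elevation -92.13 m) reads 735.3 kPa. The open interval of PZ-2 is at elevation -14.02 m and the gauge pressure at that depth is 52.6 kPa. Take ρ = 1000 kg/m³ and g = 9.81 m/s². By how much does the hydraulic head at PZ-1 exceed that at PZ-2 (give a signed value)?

Δh ≈ -8.52 m

Pressure head at PZ-1: ψ = P/(ρg) = 735.3×1000 / (1000 × 9.81) = 74.95 m.
Total head at PZ-1: h = z + ψ = -92.13 + 74.95 = -17.18 m.
Pressure head at PZ-2: ψ = P/(ρg) = 52.6×1000 / (1000 × 9.81) = 5.36 m.
Total head at PZ-2: h = z + ψ = -14.02 + 5.36 = -8.66 m.
Head difference: h(PZ-1) − h(PZ-2) = -17.18 − (-8.66) = -8.52 m.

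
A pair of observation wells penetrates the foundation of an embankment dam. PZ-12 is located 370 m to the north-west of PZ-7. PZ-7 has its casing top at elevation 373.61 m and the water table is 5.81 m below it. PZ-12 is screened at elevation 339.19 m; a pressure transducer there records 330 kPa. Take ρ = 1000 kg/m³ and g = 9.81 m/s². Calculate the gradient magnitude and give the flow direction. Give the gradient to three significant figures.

Total head at PZ-7: h = 373.61 − 5.81 = 367.80 m.
Pressure head at PZ-12: ψ = P/(ρg) = 330×1000 / (1000 × 9.81) = 33.64 m.
Total head at PZ-12: h = z + ψ = 339.19 + 33.64 = 372.83 m.
Head difference: h(PZ-7) − h(PZ-12) = 367.80 − 372.83 = -5.03 m.
Hydraulic gradient: i = |Δh| / L = 5.03 / 370 = 0.0136.
Flow is from higher to lower head: from PZ-12 toward PZ-7, i.e. toward the south-east.

i ≈ 0.0136; groundwater flows toward the south-east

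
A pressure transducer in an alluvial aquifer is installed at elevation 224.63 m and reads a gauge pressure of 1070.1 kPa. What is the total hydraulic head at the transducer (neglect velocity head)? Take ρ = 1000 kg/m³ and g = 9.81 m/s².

h ≈ 333.71 m

ψ = P/(ρg) = 1070.1×1000 / (1000 × 9.81) = 109.08 m.
h = z + ψ = 224.63 + 109.08 = 333.71 m.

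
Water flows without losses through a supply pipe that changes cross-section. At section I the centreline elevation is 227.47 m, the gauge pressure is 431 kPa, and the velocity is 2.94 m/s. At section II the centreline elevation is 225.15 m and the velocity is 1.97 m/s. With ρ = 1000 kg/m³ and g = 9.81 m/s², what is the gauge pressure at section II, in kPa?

P₂ ≈ 456 kPa

Pressure head at I: ψ₁ = P₁/(ρg) = 431×1000 / (1000 × 9.81) = 43.93 m.
Velocity heads: v₁²/2g = 2.94²/19.62 = 0.441 m; v₂²/2g = 1.97²/19.62 = 0.198 m.
Total head H = z₁ + ψ₁ + v₁²/2g = 227.47 + 43.93 + 0.441 = 271.84 m.
ψ₂ = H − z₂ − v₂²/2g = 271.84 − 225.15 − 0.198 = 46.49 m.
P₂ = ρgψ₂ = 1000 × 9.81 × 46.49 ≈ 456 kPa.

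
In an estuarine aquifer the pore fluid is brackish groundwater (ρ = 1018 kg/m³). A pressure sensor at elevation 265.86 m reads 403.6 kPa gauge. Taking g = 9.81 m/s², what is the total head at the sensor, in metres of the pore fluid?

h ≈ 306.27 m

ψ = P/(ρg) = 403.6×1000 / (1018 × 9.81) = 40.41 m.
h = z + ψ = 265.86 + 40.41 = 306.27 m.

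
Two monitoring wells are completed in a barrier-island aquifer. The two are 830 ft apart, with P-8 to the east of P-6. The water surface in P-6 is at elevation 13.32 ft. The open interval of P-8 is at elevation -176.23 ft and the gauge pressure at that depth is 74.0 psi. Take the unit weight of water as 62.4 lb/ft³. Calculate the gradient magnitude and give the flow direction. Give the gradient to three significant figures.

i ≈ 0.0226; groundwater flows toward the east

Total head at P-6: h = 13.32 ft (water level in the piezometer is the total head).
Pressure head at P-8: ψ = 144·P/γ = 144 × 74.0 / 62.4 = 170.77 ft.
Total head at P-8: h = z + ψ = -176.23 + 170.77 = -5.46 ft.
Head difference: h(P-6) − h(P-8) = 13.32 − (-5.46) = 18.78 ft.
Hydraulic gradient: i = |Δh| / L = 18.78 / 830 = 0.0226.
Flow is from higher to lower head: from P-6 toward P-8, i.e. toward the east.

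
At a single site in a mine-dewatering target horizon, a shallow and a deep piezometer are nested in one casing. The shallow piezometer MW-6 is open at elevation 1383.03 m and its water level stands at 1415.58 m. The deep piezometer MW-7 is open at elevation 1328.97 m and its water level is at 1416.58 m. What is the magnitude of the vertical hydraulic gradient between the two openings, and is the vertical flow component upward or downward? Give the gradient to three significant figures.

|i_v| ≈ 0.0185; vertical flow is upward

Total head at MW-6: h = 1415.58 m (water level in the standpipe).
Total head at MW-7: h = 1416.58 m.
Δh = h(MW-6) − h(MW-7) = 1415.58 − 1416.58 = -1.00 m.
Vertical separation Δz = 1383.03 − 1328.97 = 54.06 m.
|i_v| = |Δh| / Δz = 1.00 / 54.06 = 0.0185.
Head is higher in the deep piezometer, so vertical flow is upward (discharge condition).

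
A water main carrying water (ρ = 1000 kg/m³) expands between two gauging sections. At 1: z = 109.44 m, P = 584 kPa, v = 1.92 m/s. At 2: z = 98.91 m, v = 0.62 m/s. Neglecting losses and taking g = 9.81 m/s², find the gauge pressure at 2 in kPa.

P₂ ≈ 689 kPa

Pressure head at 1: ψ₁ = P₁/(ρg) = 584×1000 / (1000 × 9.81) = 59.53 m.
Velocity heads: v₁²/2g = 1.92²/19.62 = 0.188 m; v₂²/2g = 0.62²/19.62 = 0.020 m.
Total head H = z₁ + ψ₁ + v₁²/2g = 109.44 + 59.53 + 0.188 = 169.16 m.
ψ₂ = H − z₂ − v₂²/2g = 169.16 − 98.91 − 0.020 = 70.23 m.
P₂ = ρgψ₂ = 1000 × 9.81 × 70.23 ≈ 689 kPa.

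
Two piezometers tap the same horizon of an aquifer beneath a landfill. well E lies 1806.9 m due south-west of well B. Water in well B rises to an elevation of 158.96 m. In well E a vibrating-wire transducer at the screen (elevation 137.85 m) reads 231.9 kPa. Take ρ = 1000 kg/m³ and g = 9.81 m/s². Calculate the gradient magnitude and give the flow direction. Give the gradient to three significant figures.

i ≈ 0.00140; groundwater flows toward the north-east

Total head at well B: h = 158.96 m (water level in the piezometer is the total head).
Pressure head at well E: ψ = P/(ρg) = 231.9×1000 / (1000 × 9.81) = 23.64 m.
Total head at well E: h = z + ψ = 137.85 + 23.64 = 161.49 m.
Head difference: h(well B) − h(well E) = 158.96 − 161.49 = -2.53 m.
Hydraulic gradient: i = |Δh| / L = 2.53 / 1806.9 = 0.00140.
Flow is from higher to lower head: from well E toward well B, i.e. toward the north-east.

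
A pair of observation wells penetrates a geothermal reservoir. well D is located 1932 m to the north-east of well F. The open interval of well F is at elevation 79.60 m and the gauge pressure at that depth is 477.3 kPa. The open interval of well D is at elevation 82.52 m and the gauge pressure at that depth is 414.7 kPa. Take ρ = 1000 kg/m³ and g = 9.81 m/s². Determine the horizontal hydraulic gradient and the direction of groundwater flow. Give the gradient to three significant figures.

i ≈ 0.00179; groundwater flows toward the north-east

Pressure head at well F: ψ = P/(ρg) = 477.3×1000 / (1000 × 9.81) = 48.65 m.
Total head at well F: h = z + ψ = 79.60 + 48.65 = 128.25 m.
Pressure head at well D: ψ = P/(ρg) = 414.7×1000 / (1000 × 9.81) = 42.27 m.
Total head at well D: h = z + ψ = 82.52 + 42.27 = 124.79 m.
Head difference: h(well F) − h(well D) = 128.25 − 124.79 = 3.46 m.
Hydraulic gradient: i = |Δh| / L = 3.46 / 1932 = 0.00179.
Flow is from higher to lower head: from well F toward well D, i.e. toward the north-east.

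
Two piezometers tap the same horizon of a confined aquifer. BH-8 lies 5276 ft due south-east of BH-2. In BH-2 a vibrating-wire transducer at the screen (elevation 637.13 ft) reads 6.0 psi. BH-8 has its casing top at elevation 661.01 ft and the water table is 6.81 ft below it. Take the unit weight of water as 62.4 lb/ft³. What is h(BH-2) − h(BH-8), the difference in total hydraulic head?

Pressure head at BH-2: ψ = 144·P/γ = 144 × 6.0 / 62.4 = 13.85 ft.
Total head at BH-2: h = z + ψ = 637.13 + 13.85 = 650.98 ft.
Total head at BH-8: h = 661.01 − 6.81 = 654.20 ft.
Head difference: h(BH-2) − h(BH-8) = 650.98 − 654.20 = -3.22 ft.

Δh ≈ -3.22 ft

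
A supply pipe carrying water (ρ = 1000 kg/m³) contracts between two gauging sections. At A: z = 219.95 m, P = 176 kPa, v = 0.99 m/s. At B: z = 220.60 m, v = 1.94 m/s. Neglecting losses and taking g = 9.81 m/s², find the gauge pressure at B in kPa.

Pressure head at A: ψ₁ = P₁/(ρg) = 176×1000 / (1000 × 9.81) = 17.94 m.
Velocity heads: v₁²/2g = 0.99²/19.62 = 0.050 m; v₂²/2g = 1.94²/19.62 = 0.192 m.
Total head H = z₁ + ψ₁ + v₁²/2g = 219.95 + 17.94 + 0.050 = 237.94 m.
ψ₂ = H − z₂ − v₂²/2g = 237.94 − 220.60 − 0.192 = 17.15 m.
P₂ = ρgψ₂ = 1000 × 9.81 × 17.15 ≈ 168 kPa.

P₂ ≈ 168 kPa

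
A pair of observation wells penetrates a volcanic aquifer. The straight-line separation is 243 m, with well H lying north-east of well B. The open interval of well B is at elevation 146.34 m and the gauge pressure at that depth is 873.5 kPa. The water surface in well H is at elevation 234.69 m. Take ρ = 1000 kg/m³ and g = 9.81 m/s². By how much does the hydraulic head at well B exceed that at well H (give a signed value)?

Pressure head at well B: ψ = P/(ρg) = 873.5×1000 / (1000 × 9.81) = 89.04 m.
Total head at well B: h = z + ψ = 146.34 + 89.04 = 235.38 m.
Total head at well H: h = 234.69 m (water level in the piezometer is the total head).
Head difference: h(well B) − h(well H) = 235.38 − 234.69 = 0.69 m.

Δh ≈ 0.69 m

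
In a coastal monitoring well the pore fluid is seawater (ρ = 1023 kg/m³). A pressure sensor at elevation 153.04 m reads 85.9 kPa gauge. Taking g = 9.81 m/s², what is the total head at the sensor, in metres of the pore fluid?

h ≈ 161.60 m

ψ = P/(ρg) = 85.9×1000 / (1023 × 9.81) = 8.56 m.
h = z + ψ = 153.04 + 8.56 = 161.60 m.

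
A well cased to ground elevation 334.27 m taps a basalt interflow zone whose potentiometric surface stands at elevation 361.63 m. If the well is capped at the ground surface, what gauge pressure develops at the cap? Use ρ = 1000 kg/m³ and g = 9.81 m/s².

Head above the cap: Δh = 361.63 − 334.27 = 27.36 m.
P = ρgΔh = 1000 × 9.81 × 27.36 = 268402 Pa ≈ 268 kPa.

P ≈ 268 kPa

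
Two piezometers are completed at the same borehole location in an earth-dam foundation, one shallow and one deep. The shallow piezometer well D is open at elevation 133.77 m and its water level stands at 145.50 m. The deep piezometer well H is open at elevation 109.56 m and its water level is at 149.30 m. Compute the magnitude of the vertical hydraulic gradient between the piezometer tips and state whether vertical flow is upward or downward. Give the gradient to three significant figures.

Total head at well D: h = 145.50 m (water level in the standpipe).
Total head at well H: h = 149.30 m.
Δh = h(well D) − h(well H) = 145.50 − 149.30 = -3.80 m.
Vertical separation Δz = 133.77 − 109.56 = 24.21 m.
|i_v| = |Δh| / Δz = 3.80 / 24.21 = 0.157.
Head is higher in the deep piezometer, so vertical flow is upward (discharge condition).

|i_v| ≈ 0.157; vertical flow is upward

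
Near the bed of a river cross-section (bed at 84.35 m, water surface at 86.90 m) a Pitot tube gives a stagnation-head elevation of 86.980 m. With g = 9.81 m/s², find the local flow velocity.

Near the bed, under hydrostatic conditions, the piezometric head (z + ψ) equals the free-surface elevation, 86.90 m.
Velocity head = total − piezometric = 86.980 − 86.90 = 0.080 m.
v = √(2g·h_v) = √(2 × 9.81 × 0.080) = 1.25 m/s.

v ≈ 1.25 m/s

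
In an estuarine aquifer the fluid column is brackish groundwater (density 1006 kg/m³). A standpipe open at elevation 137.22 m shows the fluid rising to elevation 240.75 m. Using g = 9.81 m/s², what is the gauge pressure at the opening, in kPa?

P ≈ 1020 kPa

Pressure head ψ = h − z = 240.75 − 137.22 = 103.53 m.
P = ρgψ = 1006 × 9.81 × 103.53 = 1021723 Pa ≈ 1020 kPa.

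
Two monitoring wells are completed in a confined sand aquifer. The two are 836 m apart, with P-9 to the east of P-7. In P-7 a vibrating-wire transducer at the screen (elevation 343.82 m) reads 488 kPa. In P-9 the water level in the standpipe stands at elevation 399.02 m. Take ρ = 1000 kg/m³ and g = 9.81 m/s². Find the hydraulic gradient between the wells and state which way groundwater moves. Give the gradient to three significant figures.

i ≈ 0.00652; groundwater flows toward the west

Pressure head at P-7: ψ = P/(ρg) = 488×1000 / (1000 × 9.81) = 49.75 m.
Total head at P-7: h = z + ψ = 343.82 + 49.75 = 393.57 m.
Total head at P-9: h = 399.02 m (water level in the piezometer is the total head).
Head difference: h(P-7) − h(P-9) = 393.57 − 399.02 = -5.45 m.
Hydraulic gradient: i = |Δh| / L = 5.45 / 836 = 0.00652.
Flow is from higher to lower head: from P-9 toward P-7, i.e. toward the west.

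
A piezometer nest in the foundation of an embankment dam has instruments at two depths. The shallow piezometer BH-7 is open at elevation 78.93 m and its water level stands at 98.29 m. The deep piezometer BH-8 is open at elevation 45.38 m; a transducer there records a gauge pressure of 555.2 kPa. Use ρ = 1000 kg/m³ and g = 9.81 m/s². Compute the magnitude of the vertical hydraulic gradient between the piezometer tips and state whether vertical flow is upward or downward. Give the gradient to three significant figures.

Total head at BH-7: h = 98.29 m (water level in the standpipe).
Pressure head at BH-8: ψ = P/(ρg) = 555.2×1000 / (1000 × 9.81) = 56.60 m.
Total head at BH-8: h = z + ψ = 45.38 + 56.60 = 101.98 m.
Δh = h(BH-7) − h(BH-8) = 98.29 − 101.98 = -3.69 m.
Vertical separation Δz = 78.93 − 45.38 = 33.55 m.
|i_v| = |Δh| / Δz = 3.69 / 33.55 = 0.110.
Head is higher in the deep piezometer, so vertical flow is upward (discharge condition).

|i_v| ≈ 0.110; vertical flow is upward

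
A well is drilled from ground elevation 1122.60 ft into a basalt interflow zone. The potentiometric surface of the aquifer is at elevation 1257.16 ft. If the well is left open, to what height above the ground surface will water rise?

Water rises to the potentiometric surface, so the rise above ground = 1257.16 − 1122.60 = 134.56 ft.

≈ 134.56 ft above ground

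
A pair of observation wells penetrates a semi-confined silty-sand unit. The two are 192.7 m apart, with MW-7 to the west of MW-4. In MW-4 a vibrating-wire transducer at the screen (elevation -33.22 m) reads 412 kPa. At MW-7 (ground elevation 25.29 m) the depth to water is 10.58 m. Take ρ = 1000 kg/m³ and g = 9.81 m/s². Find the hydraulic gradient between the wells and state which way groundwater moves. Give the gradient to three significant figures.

i ≈ 0.0308; groundwater flows toward the east

Pressure head at MW-4: ψ = P/(ρg) = 412×1000 / (1000 × 9.81) = 42.00 m.
Total head at MW-4: h = z + ψ = -33.22 + 42.00 = 8.78 m.
Total head at MW-7: h = 25.29 − 10.58 = 14.71 m.
Head difference: h(MW-4) − h(MW-7) = 8.78 − 14.71 = -5.93 m.
Hydraulic gradient: i = |Δh| / L = 5.93 / 192.7 = 0.0308.
Flow is from higher to lower head: from MW-7 toward MW-4, i.e. toward the east.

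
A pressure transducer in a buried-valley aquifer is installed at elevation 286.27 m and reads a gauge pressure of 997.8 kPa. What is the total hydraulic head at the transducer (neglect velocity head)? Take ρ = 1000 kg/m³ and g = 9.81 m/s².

h ≈ 387.98 m

ψ = P/(ρg) = 997.8×1000 / (1000 × 9.81) = 101.71 m.
h = z + ψ = 286.27 + 101.71 = 387.98 m.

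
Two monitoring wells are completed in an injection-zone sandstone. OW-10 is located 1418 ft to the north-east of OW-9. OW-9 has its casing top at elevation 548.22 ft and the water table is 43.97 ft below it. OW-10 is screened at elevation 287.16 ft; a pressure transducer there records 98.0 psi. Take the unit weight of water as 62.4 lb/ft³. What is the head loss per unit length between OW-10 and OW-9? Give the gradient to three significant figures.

Total head at OW-9: h = 548.22 − 43.97 = 504.25 ft.
Pressure head at OW-10: ψ = 144·P/γ = 144 × 98.0 / 62.4 = 226.15 ft.
Total head at OW-10: h = z + ψ = 287.16 + 226.15 = 513.31 ft.
Head difference: h(OW-9) − h(OW-10) = 504.25 − 513.31 = -9.06 ft.
Hydraulic gradient: i = |Δh| / L = 9.06 / 1418 = 0.00639.

i ≈ 0.00639 ft/ft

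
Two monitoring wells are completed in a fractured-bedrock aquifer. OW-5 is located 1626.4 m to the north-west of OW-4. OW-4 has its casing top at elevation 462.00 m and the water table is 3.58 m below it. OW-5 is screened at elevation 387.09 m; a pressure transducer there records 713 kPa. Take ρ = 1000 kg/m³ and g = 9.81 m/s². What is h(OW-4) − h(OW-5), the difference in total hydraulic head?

Total head at OW-4: h = 462.00 − 3.58 = 458.42 m.
Pressure head at OW-5: ψ = P/(ρg) = 713×1000 / (1000 × 9.81) = 72.68 m.
Total head at OW-5: h = z + ψ = 387.09 + 72.68 = 459.77 m.
Head difference: h(OW-4) − h(OW-5) = 458.42 − 459.77 = -1.35 m.

Δh ≈ -1.35 m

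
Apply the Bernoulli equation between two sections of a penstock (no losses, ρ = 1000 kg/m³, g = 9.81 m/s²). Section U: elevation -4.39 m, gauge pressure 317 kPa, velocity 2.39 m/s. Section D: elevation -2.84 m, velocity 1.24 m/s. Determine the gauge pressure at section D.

Pressure head at U: ψ₁ = P₁/(ρg) = 317×1000 / (1000 × 9.81) = 32.31 m.
Velocity heads: v₁²/2g = 2.39²/19.62 = 0.291 m; v₂²/2g = 1.24²/19.62 = 0.078 m.
Total head H = z₁ + ψ₁ + v₁²/2g = -4.39 + 32.31 + 0.291 = 28.21 m.
ψ₂ = H − z₂ − v₂²/2g = 28.21 − (-2.84) − 0.078 = 30.97 m.
P₂ = ρgψ₂ = 1000 × 9.81 × 30.97 ≈ 304 kPa.

P₂ ≈ 304 kPa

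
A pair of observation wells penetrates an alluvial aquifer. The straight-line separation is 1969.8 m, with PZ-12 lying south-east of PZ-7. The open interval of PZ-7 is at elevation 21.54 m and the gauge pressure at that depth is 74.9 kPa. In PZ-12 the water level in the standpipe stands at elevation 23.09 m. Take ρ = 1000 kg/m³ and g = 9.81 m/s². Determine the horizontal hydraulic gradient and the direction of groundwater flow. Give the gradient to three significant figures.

Pressure head at PZ-7: ψ = P/(ρg) = 74.9×1000 / (1000 × 9.81) = 7.64 m.
Total head at PZ-7: h = z + ψ = 21.54 + 7.64 = 29.18 m.
Total head at PZ-12: h = 23.09 m (water level in the piezometer is the total head).
Head difference: h(PZ-7) − h(PZ-12) = 29.18 − 23.09 = 6.09 m.
Hydraulic gradient: i = |Δh| / L = 6.09 / 1969.8 = 0.00309.
Flow is from higher to lower head: from PZ-7 toward PZ-12, i.e. toward the south-east.

i ≈ 0.00309; groundwater flows toward the south-east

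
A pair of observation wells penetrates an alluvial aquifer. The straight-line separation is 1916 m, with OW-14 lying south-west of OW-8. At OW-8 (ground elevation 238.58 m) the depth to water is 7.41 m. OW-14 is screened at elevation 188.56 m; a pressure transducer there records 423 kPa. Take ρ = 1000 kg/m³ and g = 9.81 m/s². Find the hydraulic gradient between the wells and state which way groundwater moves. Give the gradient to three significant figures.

i ≈ 0.000266; groundwater flows toward the north-east

Total head at OW-8: h = 238.58 − 7.41 = 231.17 m.
Pressure head at OW-14: ψ = P/(ρg) = 423×1000 / (1000 × 9.81) = 43.12 m.
Total head at OW-14: h = z + ψ = 188.56 + 43.12 = 231.68 m.
Head difference: h(OW-8) − h(OW-14) = 231.17 − 231.68 = -0.51 m.
Hydraulic gradient: i = |Δh| / L = 0.51 / 1916 = 0.000266.
Flow is from higher to lower head: from OW-14 toward OW-8, i.e. toward the north-east.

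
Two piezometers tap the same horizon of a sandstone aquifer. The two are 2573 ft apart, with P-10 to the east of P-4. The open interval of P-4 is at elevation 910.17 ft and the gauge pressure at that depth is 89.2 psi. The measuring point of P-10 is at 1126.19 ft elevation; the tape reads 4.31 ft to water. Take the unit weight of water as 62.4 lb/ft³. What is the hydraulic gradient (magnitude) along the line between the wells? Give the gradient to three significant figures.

i ≈ 0.00228

Pressure head at P-4: ψ = 144·P/γ = 144 × 89.2 / 62.4 = 205.85 ft.
Total head at P-4: h = z + ψ = 910.17 + 205.85 = 1116.02 ft.
Total head at P-10: h = 1126.19 − 4.31 = 1121.88 ft.
Head difference: h(P-4) − h(P-10) = 1116.02 − 1121.88 = -5.86 ft.
Hydraulic gradient: i = |Δh| / L = 5.86 / 2573 = 0.00228.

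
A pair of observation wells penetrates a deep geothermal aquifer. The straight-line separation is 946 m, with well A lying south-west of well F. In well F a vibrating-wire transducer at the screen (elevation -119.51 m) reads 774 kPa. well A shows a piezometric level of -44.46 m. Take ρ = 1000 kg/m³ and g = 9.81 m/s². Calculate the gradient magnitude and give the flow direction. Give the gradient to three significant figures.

i ≈ 0.00407; groundwater flows toward the south-west

Pressure head at well F: ψ = P/(ρg) = 774×1000 / (1000 × 9.81) = 78.90 m.
Total head at well F: h = z + ψ = -119.51 + 78.90 = -40.61 m.
Total head at well A: h = -44.46 m (water level in the piezometer is the total head).
Head difference: h(well F) − h(well A) = -40.61 − (-44.46) = 3.85 m.
Hydraulic gradient: i = |Δh| / L = 3.85 / 946 = 0.00407.
Flow is from higher to lower head: from well F toward well A, i.e. toward the south-west.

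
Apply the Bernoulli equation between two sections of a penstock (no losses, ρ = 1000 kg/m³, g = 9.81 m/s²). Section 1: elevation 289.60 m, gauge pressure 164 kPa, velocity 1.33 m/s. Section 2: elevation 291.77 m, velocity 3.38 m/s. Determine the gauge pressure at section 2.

P₂ ≈ 138 kPa

Pressure head at 1: ψ₁ = P₁/(ρg) = 164×1000 / (1000 × 9.81) = 16.72 m.
Velocity heads: v₁²/2g = 1.33²/19.62 = 0.090 m; v₂²/2g = 3.38²/19.62 = 0.582 m.
Total head H = z₁ + ψ₁ + v₁²/2g = 289.60 + 16.72 + 0.090 = 306.41 m.
ψ₂ = H − z₂ − v₂²/2g = 306.41 − 291.77 − 0.582 = 14.06 m.
P₂ = ρgψ₂ = 1000 × 9.81 × 14.06 ≈ 138 kPa.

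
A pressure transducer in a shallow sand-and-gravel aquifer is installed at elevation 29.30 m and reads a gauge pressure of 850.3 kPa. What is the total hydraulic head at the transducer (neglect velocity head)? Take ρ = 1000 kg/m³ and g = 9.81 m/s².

h ≈ 115.98 m

ψ = P/(ρg) = 850.3×1000 / (1000 × 9.81) = 86.68 m.
h = z + ψ = 29.30 + 86.68 = 115.98 m.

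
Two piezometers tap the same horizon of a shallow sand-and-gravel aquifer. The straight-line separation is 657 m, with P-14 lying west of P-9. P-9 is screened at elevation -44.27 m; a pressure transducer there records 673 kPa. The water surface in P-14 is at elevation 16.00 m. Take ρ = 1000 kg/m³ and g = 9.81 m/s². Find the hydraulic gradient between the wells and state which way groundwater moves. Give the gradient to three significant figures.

i ≈ 0.0127; groundwater flows toward the west

Pressure head at P-9: ψ = P/(ρg) = 673×1000 / (1000 × 9.81) = 68.60 m.
Total head at P-9: h = z + ψ = -44.27 + 68.60 = 24.33 m.
Total head at P-14: h = 16.00 m (water level in the piezometer is the total head).
Head difference: h(P-9) − h(P-14) = 24.33 − 16.00 = 8.33 m.
Hydraulic gradient: i = |Δh| / L = 8.33 / 657 = 0.0127.
Flow is from higher to lower head: from P-9 toward P-14, i.e. toward the west.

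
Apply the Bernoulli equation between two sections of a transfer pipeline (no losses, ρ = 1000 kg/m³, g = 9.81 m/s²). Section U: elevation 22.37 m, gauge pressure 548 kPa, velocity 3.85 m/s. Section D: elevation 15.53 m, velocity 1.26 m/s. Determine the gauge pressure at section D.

P₂ ≈ 622 kPa

Pressure head at U: ψ₁ = P₁/(ρg) = 548×1000 / (1000 × 9.81) = 55.86 m.
Velocity heads: v₁²/2g = 3.85²/19.62 = 0.755 m; v₂²/2g = 1.26²/19.62 = 0.081 m.
Total head H = z₁ + ψ₁ + v₁²/2g = 22.37 + 55.86 + 0.755 = 78.98 m.
ψ₂ = H − z₂ − v₂²/2g = 78.98 − 15.53 − 0.081 = 63.37 m.
P₂ = ρgψ₂ = 1000 × 9.81 × 63.37 ≈ 622 kPa.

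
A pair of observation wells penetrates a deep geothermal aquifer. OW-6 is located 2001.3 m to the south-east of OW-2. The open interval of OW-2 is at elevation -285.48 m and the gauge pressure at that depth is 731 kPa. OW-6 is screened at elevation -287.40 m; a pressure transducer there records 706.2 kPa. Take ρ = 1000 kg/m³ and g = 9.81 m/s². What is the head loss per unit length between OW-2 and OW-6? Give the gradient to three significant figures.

i ≈ 0.00222 m/m

Pressure head at OW-2: ψ = P/(ρg) = 731×1000 / (1000 × 9.81) = 74.52 m.
Total head at OW-2: h = z + ψ = -285.48 + 74.52 = -210.96 m.
Pressure head at OW-6: ψ = P/(ρg) = 706.2×1000 / (1000 × 9.81) = 71.99 m.
Total head at OW-6: h = z + ψ = -287.40 + 71.99 = -215.41 m.
Head difference: h(OW-2) − h(OW-6) = -210.96 − (-215.41) = 4.45 m.
Hydraulic gradient: i = |Δh| / L = 4.45 / 2001.3 = 0.00222.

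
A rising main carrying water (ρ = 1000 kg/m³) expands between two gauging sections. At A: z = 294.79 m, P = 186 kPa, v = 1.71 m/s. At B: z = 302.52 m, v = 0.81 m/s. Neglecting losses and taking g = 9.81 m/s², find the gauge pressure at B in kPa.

P₂ ≈ 111 kPa

Pressure head at A: ψ₁ = P₁/(ρg) = 186×1000 / (1000 × 9.81) = 18.96 m.
Velocity heads: v₁²/2g = 1.71²/19.62 = 0.149 m; v₂²/2g = 0.81²/19.62 = 0.033 m.
Total head H = z₁ + ψ₁ + v₁²/2g = 294.79 + 18.96 + 0.149 = 313.90 m.
ψ₂ = H − z₂ − v₂²/2g = 313.90 − 302.52 − 0.033 = 11.35 m.
P₂ = ρgψ₂ = 1000 × 9.81 × 11.35 ≈ 111 kPa.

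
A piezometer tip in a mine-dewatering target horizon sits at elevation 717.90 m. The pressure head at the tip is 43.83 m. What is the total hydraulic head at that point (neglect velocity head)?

h = z + ψ = 717.90 + 43.83 = 761.73 m.

h ≈ 761.73 m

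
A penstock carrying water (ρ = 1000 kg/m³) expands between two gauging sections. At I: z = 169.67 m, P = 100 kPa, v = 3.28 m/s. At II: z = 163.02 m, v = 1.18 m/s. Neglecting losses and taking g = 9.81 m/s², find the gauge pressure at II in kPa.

Pressure head at I: ψ₁ = P₁/(ρg) = 100×1000 / (1000 × 9.81) = 10.19 m.
Velocity heads: v₁²/2g = 3.28²/19.62 = 0.548 m; v₂²/2g = 1.18²/19.62 = 0.071 m.
Total head H = z₁ + ψ₁ + v₁²/2g = 169.67 + 10.19 + 0.548 = 180.41 m.
ψ₂ = H − z₂ − v₂²/2g = 180.41 − 163.02 − 0.071 = 17.32 m.
P₂ = ρgψ₂ = 1000 × 9.81 × 17.32 ≈ 170 kPa.

P₂ ≈ 170 kPa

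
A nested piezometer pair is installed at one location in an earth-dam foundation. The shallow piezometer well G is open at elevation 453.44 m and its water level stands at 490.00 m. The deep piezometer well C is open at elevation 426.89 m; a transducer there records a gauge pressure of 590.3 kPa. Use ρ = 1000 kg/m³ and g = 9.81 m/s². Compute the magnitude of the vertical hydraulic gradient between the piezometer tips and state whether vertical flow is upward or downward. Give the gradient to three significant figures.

|i_v| ≈ 0.111; vertical flow is downward

Total head at well G: h = 490.00 m (water level in the standpipe).
Pressure head at well C: ψ = P/(ρg) = 590.3×1000 / (1000 × 9.81) = 60.17 m.
Total head at well C: h = z + ψ = 426.89 + 60.17 = 487.06 m.
Δh = h(well G) − h(well C) = 490.00 − 487.06 = 2.94 m.
Vertical separation Δz = 453.44 − 426.89 = 26.55 m.
|i_v| = |Δh| / Δz = 2.94 / 26.55 = 0.111.
Head is higher in the shallow piezometer, so vertical flow is downward (recharge condition).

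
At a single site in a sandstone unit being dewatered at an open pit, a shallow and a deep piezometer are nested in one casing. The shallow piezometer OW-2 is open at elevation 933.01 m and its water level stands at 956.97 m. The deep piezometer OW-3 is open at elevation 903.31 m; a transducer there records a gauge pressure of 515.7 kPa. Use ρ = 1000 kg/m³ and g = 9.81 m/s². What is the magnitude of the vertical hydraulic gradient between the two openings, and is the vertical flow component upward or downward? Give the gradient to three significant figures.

|i_v| ≈ 0.0367; vertical flow is downward

Total head at OW-2: h = 956.97 m (water level in the standpipe).
Pressure head at OW-3: ψ = P/(ρg) = 515.7×1000 / (1000 × 9.81) = 52.57 m.
Total head at OW-3: h = z + ψ = 903.31 + 52.57 = 955.88 m.
Δh = h(OW-2) − h(OW-3) = 956.97 − 955.88 = 1.09 m.
Vertical separation Δz = 933.01 − 903.31 = 29.70 m.
|i_v| = |Δh| / Δz = 1.09 / 29.70 = 0.0367.
Head is higher in the shallow piezometer, so vertical flow is downward (recharge condition).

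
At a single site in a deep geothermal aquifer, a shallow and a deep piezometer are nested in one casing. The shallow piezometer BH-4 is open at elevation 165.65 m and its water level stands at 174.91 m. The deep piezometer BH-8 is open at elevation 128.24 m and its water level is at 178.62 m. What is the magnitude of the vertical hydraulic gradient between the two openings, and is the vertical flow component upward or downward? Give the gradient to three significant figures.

Total head at BH-4: h = 174.91 m (water level in the standpipe).
Total head at BH-8: h = 178.62 m.
Δh = h(BH-4) − h(BH-8) = 174.91 − 178.62 = -3.71 m.
Vertical separation Δz = 165.65 − 128.24 = 37.41 m.
|i_v| = |Δh| / Δz = 3.71 / 37.41 = 0.0992.
Head is higher in the deep piezometer, so vertical flow is upward (discharge condition).

|i_v| ≈ 0.0992; vertical flow is upward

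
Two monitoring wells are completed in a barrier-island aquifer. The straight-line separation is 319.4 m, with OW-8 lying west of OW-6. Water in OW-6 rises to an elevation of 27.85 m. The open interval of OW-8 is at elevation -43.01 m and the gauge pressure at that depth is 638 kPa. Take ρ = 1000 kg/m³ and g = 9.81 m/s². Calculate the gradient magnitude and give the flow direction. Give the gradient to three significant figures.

i ≈ 0.0182; groundwater flows toward the west

Total head at OW-6: h = 27.85 m (water level in the piezometer is the total head).
Pressure head at OW-8: ψ = P/(ρg) = 638×1000 / (1000 × 9.81) = 65.04 m.
Total head at OW-8: h = z + ψ = -43.01 + 65.04 = 22.03 m.
Head difference: h(OW-6) − h(OW-8) = 27.85 − 22.03 = 5.82 m.
Hydraulic gradient: i = |Δh| / L = 5.82 / 319.4 = 0.0182.
Flow is from higher to lower head: from OW-6 toward OW-8, i.e. toward the west.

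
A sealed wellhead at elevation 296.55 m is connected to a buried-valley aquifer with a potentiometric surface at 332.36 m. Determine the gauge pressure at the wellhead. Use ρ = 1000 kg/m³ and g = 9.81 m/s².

Head above the cap: Δh = 332.36 − 296.55 = 35.81 m.
P = ρgΔh = 1000 × 9.81 × 35.81 = 351296 Pa ≈ 351 kPa.

P ≈ 351 kPa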